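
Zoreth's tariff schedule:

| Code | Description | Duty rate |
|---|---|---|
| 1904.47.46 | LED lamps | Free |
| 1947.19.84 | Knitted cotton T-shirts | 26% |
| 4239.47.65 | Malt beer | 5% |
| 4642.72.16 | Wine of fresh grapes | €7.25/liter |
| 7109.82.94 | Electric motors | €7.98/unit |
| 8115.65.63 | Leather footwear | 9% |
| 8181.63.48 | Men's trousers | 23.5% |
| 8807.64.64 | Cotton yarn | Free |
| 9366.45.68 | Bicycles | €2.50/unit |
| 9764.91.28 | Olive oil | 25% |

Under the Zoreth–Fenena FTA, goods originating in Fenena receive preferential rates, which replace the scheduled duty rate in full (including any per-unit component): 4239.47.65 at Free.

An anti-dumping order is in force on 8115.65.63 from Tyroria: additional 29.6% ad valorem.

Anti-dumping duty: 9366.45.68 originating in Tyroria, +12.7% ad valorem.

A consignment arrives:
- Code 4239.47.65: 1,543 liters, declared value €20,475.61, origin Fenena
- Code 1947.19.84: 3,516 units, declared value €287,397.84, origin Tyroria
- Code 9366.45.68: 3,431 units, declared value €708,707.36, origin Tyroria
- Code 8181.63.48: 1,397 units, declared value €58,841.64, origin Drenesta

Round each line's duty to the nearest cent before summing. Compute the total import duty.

Line 1 (4239.47.65, Fenena, 1,543 liters, €20,475.61):
Base rate for 4239.47.65 is 5%.
Origin Fenena qualifies under the Zoreth–Fenena agreement and 4239.47.65 is covered: preferential rate Free applies instead.
Duty = €20,475.61 × 0% = €0.00.
Line 2 (1947.19.84, Tyroria, 3,516 units, €287,397.84):
Base rate for 1947.19.84 is 26%.
Duty = €287,397.84 × 26% = €74,723.44.
Line 3 (9366.45.68, Tyroria, 3,431 units, €708,707.36):
Base rate for 9366.45.68 is €2.50/unit.
Additional duty on 9366.45.68 from Tyroria: +12.7% ad valorem. Applied ad valorem rate = 12.7%.
Duty = €708,707.36 × 12.7% + 3,431 × €2.50 = €98,583.33.
Line 4 (8181.63.48, Drenesta, 1,397 units, €58,841.64):
Base rate for 8181.63.48 is 23.5%.
Duty = €58,841.64 × 23.5% = €13,827.79.
Total = €0.00 + €74,723.44 + €98,583.33 + €13,827.79 = €187,134.56.

€187,134.56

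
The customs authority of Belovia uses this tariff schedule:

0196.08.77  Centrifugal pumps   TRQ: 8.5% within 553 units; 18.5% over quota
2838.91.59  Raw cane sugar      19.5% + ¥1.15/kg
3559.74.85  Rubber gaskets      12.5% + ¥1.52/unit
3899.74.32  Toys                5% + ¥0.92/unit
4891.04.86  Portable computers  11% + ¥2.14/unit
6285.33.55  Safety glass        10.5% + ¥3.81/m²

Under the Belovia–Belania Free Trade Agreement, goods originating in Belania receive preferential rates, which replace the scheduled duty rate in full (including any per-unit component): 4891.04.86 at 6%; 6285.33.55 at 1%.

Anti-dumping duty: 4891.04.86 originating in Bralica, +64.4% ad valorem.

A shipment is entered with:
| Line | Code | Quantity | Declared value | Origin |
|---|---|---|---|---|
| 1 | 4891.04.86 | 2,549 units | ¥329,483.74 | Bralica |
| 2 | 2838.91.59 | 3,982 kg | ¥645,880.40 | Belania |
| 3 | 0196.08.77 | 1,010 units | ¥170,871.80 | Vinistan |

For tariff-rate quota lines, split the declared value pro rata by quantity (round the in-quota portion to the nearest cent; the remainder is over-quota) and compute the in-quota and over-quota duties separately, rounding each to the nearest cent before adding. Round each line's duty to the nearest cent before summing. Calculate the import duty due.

¥406,667.21

Line 1 (4891.04.86, Bralica, 2,549 units, ¥329,483.74):
Base rate for 4891.04.86 is 11% + ¥2.14/unit.
4891.04.86 has an FTA preferential rate, but origin Bralica is not Belania; base rate stands.
Additional duty on 4891.04.86 from Bralica: +64.4%. Applied ad valorem rate: 11% + 64.4% = 75.4%.
Duty = ¥329,483.74 × 75.4% + 2,549 × ¥2.14 = ¥253,885.60.
Line 2 (2838.91.59, Belania, 3,982 kg, ¥645,880.40):
Base rate for 2838.91.59 is 19.5% + ¥1.15/kg.
Origin Belania is the FTA partner but 2838.91.59 is not on the preference list; base rate stands.
Duty = ¥645,880.40 × 19.5% + 3,982 × ¥1.15 = ¥130,525.98.
Line 3 (0196.08.77, Vinistan, 1,010 units, ¥170,871.80):
Code 0196.08.77 is under a tariff-rate quota (threshold 553 units). In-quota: 553 units at 8.5%; over-quota: 457 units at 18.5%.
Pro-rata value split: in-quota = ¥170,871.80 × 553/1,010 = ¥93,556.54; over-quota = ¥170,871.80 − ¥93,556.54 = ¥77,315.26.
In-quota duty = ¥93,556.54 × 8.5% = ¥7,952.31. Over-quota duty = ¥77,315.26 × 18.5% = ¥14,303.32.
Line duty = ¥7,952.31 + ¥14,303.32 = ¥22,255.63.
Total = ¥253,885.60 + ¥130,525.98 + ¥22,255.63 = ¥406,667.21.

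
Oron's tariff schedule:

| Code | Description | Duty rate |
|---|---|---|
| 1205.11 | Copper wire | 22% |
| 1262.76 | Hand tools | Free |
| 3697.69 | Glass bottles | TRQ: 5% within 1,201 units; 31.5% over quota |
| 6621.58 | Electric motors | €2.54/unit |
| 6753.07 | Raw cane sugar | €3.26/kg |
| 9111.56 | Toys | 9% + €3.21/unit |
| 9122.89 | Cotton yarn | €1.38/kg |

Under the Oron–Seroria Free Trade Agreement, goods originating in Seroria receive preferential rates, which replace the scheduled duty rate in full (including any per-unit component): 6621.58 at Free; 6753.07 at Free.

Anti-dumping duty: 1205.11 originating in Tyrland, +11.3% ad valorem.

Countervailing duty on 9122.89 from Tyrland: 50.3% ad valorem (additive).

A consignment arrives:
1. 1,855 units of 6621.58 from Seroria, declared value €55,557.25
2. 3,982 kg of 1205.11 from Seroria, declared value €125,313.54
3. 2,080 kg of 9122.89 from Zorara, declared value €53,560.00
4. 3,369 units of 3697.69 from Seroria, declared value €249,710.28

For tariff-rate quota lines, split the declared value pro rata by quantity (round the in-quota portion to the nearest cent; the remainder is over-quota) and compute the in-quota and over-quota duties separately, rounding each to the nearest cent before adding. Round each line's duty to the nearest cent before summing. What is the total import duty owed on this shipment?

Line 1 (6621.58, Seroria, 1,855 units, €55,557.25):
Base rate for 6621.58 is €2.54/unit.
Origin Seroria qualifies under the Oron–Seroria agreement and 6621.58 is covered: preferential rate Free applies instead.
Duty = €55,557.25 × 0% = €0.00.
Line 2 (1205.11, Seroria, 3,982 kg, €125,313.54):
Base rate for 1205.11 is 22%.
Origin Seroria is the FTA partner but 1205.11 is not on the preference list; base rate stands.
The additional-duty order on 1205.11 targets Tyrland, not Seroria; it does not apply.
Duty = €125,313.54 × 22% = €27,568.98.
Line 3 (9122.89, Zorara, 2,080 kg, €53,560.00):
Base rate for 9122.89 is €1.38/kg.
The additional-duty order on 9122.89 targets Tyrland, not Zorara; it does not apply.
Duty = 2,080 × €1.38 = €2,870.40.
Line 4 (3697.69, Seroria, 3,369 units, €249,710.28):
Code 3697.69 is under a tariff-rate quota (threshold 1,201 units). In-quota: 1,201 units at 5%; over-quota: 2,168 units at 31.5%.
Pro-rata value split: in-quota = €249,710.28 × 1,201/3,369 = €89,018.12; over-quota = €249,710.28 − €89,018.12 = €160,692.16.
In-quota duty = €89,018.12 × 5% = €4,450.91. Over-quota duty = €160,692.16 × 31.5% = €50,618.03.
Line duty = €4,450.91 + €50,618.03 = €55,068.94.
Total = €0.00 + €27,568.98 + €2,870.40 + €55,068.94 = €85,508.32.

€85,508.32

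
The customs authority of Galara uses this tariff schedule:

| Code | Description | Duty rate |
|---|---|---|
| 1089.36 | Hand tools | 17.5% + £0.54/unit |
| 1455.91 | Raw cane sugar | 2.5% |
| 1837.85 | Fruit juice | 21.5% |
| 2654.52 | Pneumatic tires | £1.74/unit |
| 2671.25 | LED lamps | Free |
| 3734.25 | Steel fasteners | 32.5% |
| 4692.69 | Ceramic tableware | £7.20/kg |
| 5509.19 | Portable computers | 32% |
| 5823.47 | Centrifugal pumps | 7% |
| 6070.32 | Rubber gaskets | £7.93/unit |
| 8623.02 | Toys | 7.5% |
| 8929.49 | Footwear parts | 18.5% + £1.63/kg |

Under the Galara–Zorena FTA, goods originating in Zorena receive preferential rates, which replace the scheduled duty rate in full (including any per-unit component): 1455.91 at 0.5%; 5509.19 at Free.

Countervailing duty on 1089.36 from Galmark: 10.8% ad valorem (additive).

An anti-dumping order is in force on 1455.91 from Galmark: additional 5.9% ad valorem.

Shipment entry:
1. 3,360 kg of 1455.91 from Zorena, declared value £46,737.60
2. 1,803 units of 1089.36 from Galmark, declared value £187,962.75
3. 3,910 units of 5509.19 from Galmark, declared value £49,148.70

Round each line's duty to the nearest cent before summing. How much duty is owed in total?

£70,128.35

Line 1 (1455.91, Zorena, 3,360 kg, £46,737.60):
Base rate for 1455.91 is 2.5%.
Origin Zorena qualifies under the Galara–Zorena agreement and 1455.91 is covered: preferential rate 0.5% applies instead.
The additional-duty order on 1455.91 targets Galmark, not Zorena; it does not apply.
Duty = £46,737.60 × 0.5% = £233.69.
Line 2 (1089.36, Galmark, 1,803 units, £187,962.75):
Base rate for 1089.36 is 17.5% + £0.54/unit.
Additional duty on 1089.36 from Galmark: +10.8%. Applied ad valorem rate: 17.5% + 10.8% = 28.3%.
Duty = £187,962.75 × 28.3% + 1,803 × £0.54 = £54,167.08.
Line 3 (5509.19, Galmark, 3,910 units, £49,148.70):
Base rate for 5509.19 is 32%.
5509.19 has an FTA preferential rate, but origin Galmark is not Zorena; base rate stands.
Duty = £49,148.70 × 32% = £15,727.58.
Total = £233.69 + £54,167.08 + £15,727.58 = £70,128.35.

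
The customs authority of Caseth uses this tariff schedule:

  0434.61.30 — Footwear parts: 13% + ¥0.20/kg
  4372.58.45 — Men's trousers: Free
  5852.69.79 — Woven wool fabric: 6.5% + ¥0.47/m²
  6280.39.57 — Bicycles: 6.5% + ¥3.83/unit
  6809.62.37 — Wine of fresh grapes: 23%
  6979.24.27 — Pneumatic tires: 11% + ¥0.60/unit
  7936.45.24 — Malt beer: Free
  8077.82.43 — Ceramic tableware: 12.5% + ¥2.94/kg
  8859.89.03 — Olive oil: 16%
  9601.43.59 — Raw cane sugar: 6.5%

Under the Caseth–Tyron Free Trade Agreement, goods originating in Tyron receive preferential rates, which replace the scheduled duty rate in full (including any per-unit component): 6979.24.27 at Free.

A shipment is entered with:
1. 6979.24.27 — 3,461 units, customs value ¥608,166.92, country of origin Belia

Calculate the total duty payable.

¥68,974.96

Line 1 (6979.24.27, Belia, 3,461 units, ¥608,166.92):
Base rate for 6979.24.27 is 11% + ¥0.60/unit.
6979.24.27 has an FTA preferential rate, but origin Belia is not Tyron; base rate stands.
Duty = ¥608,166.92 × 11% + 3,461 × ¥0.60 = ¥68,974.96.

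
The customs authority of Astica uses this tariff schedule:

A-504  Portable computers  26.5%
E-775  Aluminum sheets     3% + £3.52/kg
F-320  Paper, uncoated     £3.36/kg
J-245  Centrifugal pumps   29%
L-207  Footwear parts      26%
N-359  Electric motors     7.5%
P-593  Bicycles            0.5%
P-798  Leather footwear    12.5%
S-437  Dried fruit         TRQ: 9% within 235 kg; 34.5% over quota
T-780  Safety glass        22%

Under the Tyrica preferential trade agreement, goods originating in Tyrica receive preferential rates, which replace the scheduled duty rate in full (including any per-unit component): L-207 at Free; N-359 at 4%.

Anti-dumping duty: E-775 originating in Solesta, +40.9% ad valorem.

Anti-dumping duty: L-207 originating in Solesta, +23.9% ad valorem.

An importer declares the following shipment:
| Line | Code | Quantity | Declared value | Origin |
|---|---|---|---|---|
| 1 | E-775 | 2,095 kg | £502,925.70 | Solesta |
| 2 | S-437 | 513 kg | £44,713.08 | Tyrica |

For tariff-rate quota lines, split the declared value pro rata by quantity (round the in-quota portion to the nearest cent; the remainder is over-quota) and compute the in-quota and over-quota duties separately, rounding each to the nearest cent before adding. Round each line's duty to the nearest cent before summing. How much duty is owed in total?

£238,361.73

Line 1 (E-775, Solesta, 2,095 kg, £502,925.70):
Base rate for E-775 is 3% + £3.52/kg.
Additional duty on E-775 from Solesta: +40.9%. Applied ad valorem rate: 3% + 40.9% = 43.9%.
Duty = £502,925.70 × 43.9% + 2,095 × £3.52 = £228,158.78.
Line 2 (S-437, Tyrica, 513 kg, £44,713.08):
Code S-437 is under a tariff-rate quota (threshold 235 kg). In-quota: 235 kg at 9%; over-quota: 278 kg at 34.5%.
Pro-rata value split: in-quota = £44,713.08 × 235/513 = £20,482.60; over-quota = £44,713.08 − £20,482.60 = £24,230.48.
In-quota duty = £20,482.60 × 9% = £1,843.43. Over-quota duty = £24,230.48 × 34.5% = £8,359.52.
Line duty = £1,843.43 + £8,359.52 = £10,202.95.
Total = £228,158.78 + £10,202.95 = £238,361.73.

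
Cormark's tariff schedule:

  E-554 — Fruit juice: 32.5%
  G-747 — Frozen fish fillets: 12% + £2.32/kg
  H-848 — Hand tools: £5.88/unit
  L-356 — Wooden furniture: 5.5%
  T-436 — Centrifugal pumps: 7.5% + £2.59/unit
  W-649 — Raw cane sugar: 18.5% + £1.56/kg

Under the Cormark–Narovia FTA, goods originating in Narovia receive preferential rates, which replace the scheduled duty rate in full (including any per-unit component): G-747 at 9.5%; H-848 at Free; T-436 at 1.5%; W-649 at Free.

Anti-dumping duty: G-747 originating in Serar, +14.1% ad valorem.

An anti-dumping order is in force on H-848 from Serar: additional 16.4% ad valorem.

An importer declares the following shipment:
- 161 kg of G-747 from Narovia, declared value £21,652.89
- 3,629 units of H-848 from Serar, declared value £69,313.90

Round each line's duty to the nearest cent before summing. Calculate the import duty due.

Line 1 (G-747, Narovia, 161 kg, £21,652.89):
Base rate for G-747 is 12% + £2.32/kg.
Origin Narovia qualifies under the Cormark–Narovia agreement and G-747 is covered: preferential rate 9.5% applies instead.
The additional-duty order on G-747 targets Serar, not Narovia; it does not apply.
Duty = £21,652.89 × 9.5% = £2,057.02.
Line 2 (H-848, Serar, 3,629 units, £69,313.90):
Base rate for H-848 is £5.88/unit.
H-848 has an FTA preferential rate, but origin Serar is not Narovia; base rate stands.
Additional duty on H-848 from Serar: +16.4% ad valorem. Applied ad valorem rate = 16.4%.
Duty = £69,313.90 × 16.4% + 3,629 × £5.88 = £32,706.00.
Total = £2,057.02 + £32,706.00 = £34,763.02.

£34,763.02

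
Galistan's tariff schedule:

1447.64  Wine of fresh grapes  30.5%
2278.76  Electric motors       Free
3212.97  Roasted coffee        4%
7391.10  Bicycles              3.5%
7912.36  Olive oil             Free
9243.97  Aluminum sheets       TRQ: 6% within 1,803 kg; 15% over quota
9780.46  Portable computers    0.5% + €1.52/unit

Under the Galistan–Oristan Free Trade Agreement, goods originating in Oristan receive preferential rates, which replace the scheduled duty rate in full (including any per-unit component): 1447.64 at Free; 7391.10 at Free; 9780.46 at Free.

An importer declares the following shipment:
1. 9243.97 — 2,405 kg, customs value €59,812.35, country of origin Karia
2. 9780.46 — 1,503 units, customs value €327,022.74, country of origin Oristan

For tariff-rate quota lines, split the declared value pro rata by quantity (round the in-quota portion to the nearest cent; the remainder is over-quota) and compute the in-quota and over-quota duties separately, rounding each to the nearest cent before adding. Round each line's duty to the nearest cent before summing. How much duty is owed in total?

€4,936.20

Line 1 (9243.97, Karia, 2,405 kg, €59,812.35):
Code 9243.97 is under a tariff-rate quota (threshold 1,803 kg). In-quota: 1,803 kg at 6%; over-quota: 602 kg at 15%.
Pro-rata value split: in-quota = €59,812.35 × 1,803/2,405 = €44,840.61; over-quota = €59,812.35 − €44,840.61 = €14,971.74.
In-quota duty = €44,840.61 × 6% = €2,690.44. Over-quota duty = €14,971.74 × 15% = €2,245.76.
Line duty = €2,690.44 + €2,245.76 = €4,936.20.
Line 2 (9780.46, Oristan, 1,503 units, €327,022.74):
Base rate for 9780.46 is 0.5% + €1.52/unit.
Origin Oristan qualifies under the Galistan–Oristan agreement and 9780.46 is covered: preferential rate Free applies instead.
Duty = €327,022.74 × 0% = €0.00.
Total = €4,936.20 + €0.00 = €4,936.20.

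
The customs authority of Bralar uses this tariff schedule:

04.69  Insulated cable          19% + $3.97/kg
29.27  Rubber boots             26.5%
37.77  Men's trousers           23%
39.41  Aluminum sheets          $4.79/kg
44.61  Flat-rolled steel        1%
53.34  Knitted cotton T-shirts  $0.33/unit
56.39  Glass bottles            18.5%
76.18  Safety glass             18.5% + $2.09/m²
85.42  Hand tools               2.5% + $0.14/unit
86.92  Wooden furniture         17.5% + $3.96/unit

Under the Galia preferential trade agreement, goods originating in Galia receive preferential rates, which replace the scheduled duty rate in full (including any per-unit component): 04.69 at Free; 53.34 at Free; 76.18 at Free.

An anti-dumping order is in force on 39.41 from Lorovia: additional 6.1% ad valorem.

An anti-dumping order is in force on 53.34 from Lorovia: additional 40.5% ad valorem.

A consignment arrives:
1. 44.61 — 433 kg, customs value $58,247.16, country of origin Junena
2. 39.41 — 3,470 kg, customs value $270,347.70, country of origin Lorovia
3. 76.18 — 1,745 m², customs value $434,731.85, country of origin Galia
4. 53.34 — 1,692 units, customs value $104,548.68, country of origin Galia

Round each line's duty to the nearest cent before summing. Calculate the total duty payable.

$33,694.98

Line 1 (44.61, Junena, 433 kg, $58,247.16):
Base rate for 44.61 is 1%.
Duty = $58,247.16 × 1% = $582.47.
Line 2 (39.41, Lorovia, 3,470 kg, $270,347.70):
Base rate for 39.41 is $4.79/kg.
Additional duty on 39.41 from Lorovia: +6.1% ad valorem. Applied ad valorem rate = 6.1%.
Duty = $270,347.70 × 6.1% + 3,470 × $4.79 = $33,112.51.
Line 3 (76.18, Galia, 1,745 m², $434,731.85):
Base rate for 76.18 is 18.5% + $2.09/m².
Origin Galia qualifies under the Bralar–Galia agreement and 76.18 is covered: preferential rate Free applies instead.
Duty = $434,731.85 × 0% = $0.00.
Line 4 (53.34, Galia, 1,692 units, $104,548.68):
Base rate for 53.34 is $0.33/unit.
Origin Galia qualifies under the Bralar–Galia agreement and 53.34 is covered: preferential rate Free applies instead.
The additional-duty order on 53.34 targets Lorovia, not Galia; it does not apply.
Duty = $104,548.68 × 0% = $0.00.
Total = $582.47 + $33,112.51 + $0.00 + $0.00 = $33,694.98.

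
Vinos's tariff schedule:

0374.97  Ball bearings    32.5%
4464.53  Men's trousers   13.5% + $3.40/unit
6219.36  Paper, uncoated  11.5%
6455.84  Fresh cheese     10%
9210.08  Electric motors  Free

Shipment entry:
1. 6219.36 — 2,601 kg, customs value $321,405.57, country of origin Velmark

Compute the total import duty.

$36,961.64

Line 1 (6219.36, Velmark, 2,601 kg, $321,405.57):
Base rate for 6219.36 is 11.5%.
Duty = $321,405.57 × 11.5% = $36,961.64.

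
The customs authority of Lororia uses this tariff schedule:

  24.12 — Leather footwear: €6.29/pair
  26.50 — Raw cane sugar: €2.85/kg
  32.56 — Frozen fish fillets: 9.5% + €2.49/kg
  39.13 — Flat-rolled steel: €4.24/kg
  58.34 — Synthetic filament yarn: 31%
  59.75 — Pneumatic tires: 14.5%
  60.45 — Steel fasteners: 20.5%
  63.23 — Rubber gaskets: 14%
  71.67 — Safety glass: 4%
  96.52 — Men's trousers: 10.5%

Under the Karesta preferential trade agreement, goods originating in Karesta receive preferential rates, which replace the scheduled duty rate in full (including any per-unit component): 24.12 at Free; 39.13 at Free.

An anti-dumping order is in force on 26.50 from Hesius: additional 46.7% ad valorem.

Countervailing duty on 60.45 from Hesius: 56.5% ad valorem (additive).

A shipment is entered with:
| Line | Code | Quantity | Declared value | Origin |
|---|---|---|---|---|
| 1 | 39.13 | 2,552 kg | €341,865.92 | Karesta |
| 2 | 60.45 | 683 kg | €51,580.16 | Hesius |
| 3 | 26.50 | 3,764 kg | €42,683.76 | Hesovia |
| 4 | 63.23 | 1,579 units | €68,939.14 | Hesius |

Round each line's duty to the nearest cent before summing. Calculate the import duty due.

Line 1 (39.13, Karesta, 2,552 kg, €341,865.92):
Base rate for 39.13 is €4.24/kg.
Origin Karesta qualifies under the Lororia–Karesta agreement and 39.13 is covered: preferential rate Free applies instead.
Duty = €341,865.92 × 0% = €0.00.
Line 2 (60.45, Hesius, 683 kg, €51,580.16):
Base rate for 60.45 is 20.5%.
Additional duty on 60.45 from Hesius: +56.5%. Applied ad valorem rate: 20.5% + 56.5% = 77%.
Duty = €51,580.16 × 77% = €39,716.72.
Line 3 (26.50, Hesovia, 3,764 kg, €42,683.76):
Base rate for 26.50 is €2.85/kg.
The additional-duty order on 26.50 targets Hesius, not Hesovia; it does not apply.
Duty = 3,764 × €2.85 = €10,727.40.
Line 4 (63.23, Hesius, 1,579 units, €68,939.14):
Base rate for 63.23 is 14%.
Duty = €68,939.14 × 14% = €9,651.48.
Total = €0.00 + €39,716.72 + €10,727.40 + €9,651.48 = €60,095.60.

€60,095.60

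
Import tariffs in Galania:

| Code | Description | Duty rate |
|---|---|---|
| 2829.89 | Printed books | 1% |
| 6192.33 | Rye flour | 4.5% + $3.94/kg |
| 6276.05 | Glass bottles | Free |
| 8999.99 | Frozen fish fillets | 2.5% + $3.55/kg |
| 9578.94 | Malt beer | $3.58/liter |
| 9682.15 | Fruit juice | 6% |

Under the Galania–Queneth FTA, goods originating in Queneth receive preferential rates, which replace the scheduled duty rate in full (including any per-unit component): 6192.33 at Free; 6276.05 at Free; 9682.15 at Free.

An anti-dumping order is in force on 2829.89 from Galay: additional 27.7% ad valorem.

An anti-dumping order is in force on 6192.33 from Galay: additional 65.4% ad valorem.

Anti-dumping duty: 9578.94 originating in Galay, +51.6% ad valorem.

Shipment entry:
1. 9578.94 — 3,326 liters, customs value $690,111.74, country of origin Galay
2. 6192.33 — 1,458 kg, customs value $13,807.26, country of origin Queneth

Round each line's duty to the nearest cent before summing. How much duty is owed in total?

$368,004.74

Line 1 (9578.94, Galay, 3,326 liters, $690,111.74):
Base rate for 9578.94 is $3.58/liter.
Additional duty on 9578.94 from Galay: +51.6% ad valorem. Applied ad valorem rate = 51.6%.
Duty = $690,111.74 × 51.6% + 3,326 × $3.58 = $368,004.74.
Line 2 (6192.33, Queneth, 1,458 kg, $13,807.26):
Base rate for 6192.33 is 4.5% + $3.94/kg.
Origin Queneth qualifies under the Galania–Queneth agreement and 6192.33 is covered: preferential rate Free applies instead.
The additional-duty order on 6192.33 targets Galay, not Queneth; it does not apply.
Duty = $13,807.26 × 0% = $0.00.
Total = $368,004.74 + $0.00 = $368,004.74.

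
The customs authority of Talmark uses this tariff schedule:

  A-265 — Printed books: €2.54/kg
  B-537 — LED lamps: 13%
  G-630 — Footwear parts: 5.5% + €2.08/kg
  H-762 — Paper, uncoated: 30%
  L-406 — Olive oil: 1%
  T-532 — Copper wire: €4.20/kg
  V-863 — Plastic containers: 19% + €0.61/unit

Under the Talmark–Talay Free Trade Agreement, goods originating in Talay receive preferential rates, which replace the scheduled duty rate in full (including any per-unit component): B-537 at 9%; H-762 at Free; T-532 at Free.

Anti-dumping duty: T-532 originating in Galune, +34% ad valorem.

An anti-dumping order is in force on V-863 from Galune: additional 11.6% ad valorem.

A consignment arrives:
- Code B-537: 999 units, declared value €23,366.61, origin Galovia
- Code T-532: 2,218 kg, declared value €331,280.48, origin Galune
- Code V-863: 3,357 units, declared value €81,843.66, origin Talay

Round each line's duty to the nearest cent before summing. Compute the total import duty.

€142,586.69

Line 1 (B-537, Galovia, 999 units, €23,366.61):
Base rate for B-537 is 13%.
B-537 has an FTA preferential rate, but origin Galovia is not Talay; base rate stands.
Duty = €23,366.61 × 13% = €3,037.66.
Line 2 (T-532, Galune, 2,218 kg, €331,280.48):
Base rate for T-532 is €4.20/kg.
T-532 has an FTA preferential rate, but origin Galune is not Talay; base rate stands.
Additional duty on T-532 from Galune: +34% ad valorem. Applied ad valorem rate = 34%.
Duty = €331,280.48 × 34% + 2,218 × €4.20 = €121,950.96.
Line 3 (V-863, Talay, 3,357 units, €81,843.66):
Base rate for V-863 is 19% + €0.61/unit.
Origin Talay is the FTA partner but V-863 is not on the preference list; base rate stands.
The additional-duty order on V-863 targets Galune, not Talay; it does not apply.
Duty = €81,843.66 × 19% + 3,357 × €0.61 = €17,598.07.
Total = €3,037.66 + €121,950.96 + €17,598.07 = €142,586.69.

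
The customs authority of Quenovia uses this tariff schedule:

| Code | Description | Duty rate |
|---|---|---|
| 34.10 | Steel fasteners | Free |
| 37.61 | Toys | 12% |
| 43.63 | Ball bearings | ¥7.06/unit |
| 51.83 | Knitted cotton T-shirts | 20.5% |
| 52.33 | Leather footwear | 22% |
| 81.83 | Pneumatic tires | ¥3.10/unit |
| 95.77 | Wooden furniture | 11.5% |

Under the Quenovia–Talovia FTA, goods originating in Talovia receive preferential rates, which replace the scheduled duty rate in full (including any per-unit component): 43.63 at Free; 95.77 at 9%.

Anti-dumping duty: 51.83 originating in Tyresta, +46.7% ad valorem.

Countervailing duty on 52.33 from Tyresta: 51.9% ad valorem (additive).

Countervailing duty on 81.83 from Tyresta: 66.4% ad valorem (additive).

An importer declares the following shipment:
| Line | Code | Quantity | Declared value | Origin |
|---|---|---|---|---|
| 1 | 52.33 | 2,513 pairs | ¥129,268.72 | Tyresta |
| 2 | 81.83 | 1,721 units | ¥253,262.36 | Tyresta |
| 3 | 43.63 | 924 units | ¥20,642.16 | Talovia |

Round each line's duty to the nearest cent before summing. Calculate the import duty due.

¥269,030.89

Line 1 (52.33, Tyresta, 2,513 pairs, ¥129,268.72):
Base rate for 52.33 is 22%.
Additional duty on 52.33 from Tyresta: +51.9%. Applied ad valorem rate: 22% + 51.9% = 73.9%.
Duty = ¥129,268.72 × 73.9% = ¥95,529.58.
Line 2 (81.83, Tyresta, 1,721 units, ¥253,262.36):
Base rate for 81.83 is ¥3.10/unit.
Additional duty on 81.83 from Tyresta: +66.4% ad valorem. Applied ad valorem rate = 66.4%.
Duty = ¥253,262.36 × 66.4% + 1,721 × ¥3.10 = ¥173,501.31.
Line 3 (43.63, Talovia, 924 units, ¥20,642.16):
Base rate for 43.63 is ¥7.06/unit.
Origin Talovia qualifies under the Quenovia–Talovia agreement and 43.63 is covered: preferential rate Free applies instead.
Duty = ¥20,642.16 × 0% = ¥0.00.
Total = ¥95,529.58 + ¥173,501.31 + ¥0.00 = ¥269,030.89.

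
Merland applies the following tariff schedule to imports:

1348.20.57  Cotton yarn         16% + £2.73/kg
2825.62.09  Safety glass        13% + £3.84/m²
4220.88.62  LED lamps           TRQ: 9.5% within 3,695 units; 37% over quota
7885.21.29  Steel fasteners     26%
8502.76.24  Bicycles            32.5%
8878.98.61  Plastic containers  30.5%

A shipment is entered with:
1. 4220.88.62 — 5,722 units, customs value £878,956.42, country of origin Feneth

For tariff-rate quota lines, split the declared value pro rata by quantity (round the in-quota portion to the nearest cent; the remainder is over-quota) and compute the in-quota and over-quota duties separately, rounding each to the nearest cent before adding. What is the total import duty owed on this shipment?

Line 1 (4220.88.62, Feneth, 5,722 units, £878,956.42):
Code 4220.88.62 is under a tariff-rate quota (threshold 3,695 units). In-quota: 3,695 units at 9.5%; over-quota: 2,027 units at 37%.
Pro-rata value split: in-quota = £878,956.42 × 3,695/5,722 = £567,588.95; over-quota = £878,956.42 − £567,588.95 = £311,367.47.
In-quota duty = £567,588.95 × 9.5% = £53,920.95. Over-quota duty = £311,367.47 × 37% = £115,205.96.
Line duty = £53,920.95 + £115,205.96 = £169,126.91.

£169,126.91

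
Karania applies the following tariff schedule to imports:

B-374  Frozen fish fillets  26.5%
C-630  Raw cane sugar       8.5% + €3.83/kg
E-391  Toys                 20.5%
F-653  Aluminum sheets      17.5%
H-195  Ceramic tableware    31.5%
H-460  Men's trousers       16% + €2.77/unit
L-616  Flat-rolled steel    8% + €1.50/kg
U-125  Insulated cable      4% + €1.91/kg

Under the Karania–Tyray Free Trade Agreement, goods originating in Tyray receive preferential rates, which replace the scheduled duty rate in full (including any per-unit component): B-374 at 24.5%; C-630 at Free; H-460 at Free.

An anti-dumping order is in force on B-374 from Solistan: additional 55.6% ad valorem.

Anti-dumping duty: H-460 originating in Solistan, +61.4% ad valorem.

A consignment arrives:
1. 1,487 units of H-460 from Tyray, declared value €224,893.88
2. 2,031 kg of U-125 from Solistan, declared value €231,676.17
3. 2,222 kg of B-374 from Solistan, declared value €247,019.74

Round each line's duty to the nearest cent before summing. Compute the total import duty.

€215,949.47

Line 1 (H-460, Tyray, 1,487 units, €224,893.88):
Base rate for H-460 is 16% + €2.77/unit.
Origin Tyray qualifies under the Karania–Tyray agreement and H-460 is covered: preferential rate Free applies instead.
The additional-duty order on H-460 targets Solistan, not Tyray; it does not apply.
Duty = €224,893.88 × 0% = €0.00.
Line 2 (U-125, Solistan, 2,031 kg, €231,676.17):
Base rate for U-125 is 4% + €1.91/kg.
Duty = €231,676.17 × 4% + 2,031 × €1.91 = €13,146.26.
Line 3 (B-374, Solistan, 2,222 kg, €247,019.74):
Base rate for B-374 is 26.5%.
B-374 has an FTA preferential rate, but origin Solistan is not Tyray; base rate stands.
Additional duty on B-374 from Solistan: +55.6%. Applied ad valorem rate: 26.5% + 55.6% = 82.1%.
Duty = €247,019.74 × 82.1% = €202,803.21.
Total = €0.00 + €13,146.26 + €202,803.21 = €215,949.47.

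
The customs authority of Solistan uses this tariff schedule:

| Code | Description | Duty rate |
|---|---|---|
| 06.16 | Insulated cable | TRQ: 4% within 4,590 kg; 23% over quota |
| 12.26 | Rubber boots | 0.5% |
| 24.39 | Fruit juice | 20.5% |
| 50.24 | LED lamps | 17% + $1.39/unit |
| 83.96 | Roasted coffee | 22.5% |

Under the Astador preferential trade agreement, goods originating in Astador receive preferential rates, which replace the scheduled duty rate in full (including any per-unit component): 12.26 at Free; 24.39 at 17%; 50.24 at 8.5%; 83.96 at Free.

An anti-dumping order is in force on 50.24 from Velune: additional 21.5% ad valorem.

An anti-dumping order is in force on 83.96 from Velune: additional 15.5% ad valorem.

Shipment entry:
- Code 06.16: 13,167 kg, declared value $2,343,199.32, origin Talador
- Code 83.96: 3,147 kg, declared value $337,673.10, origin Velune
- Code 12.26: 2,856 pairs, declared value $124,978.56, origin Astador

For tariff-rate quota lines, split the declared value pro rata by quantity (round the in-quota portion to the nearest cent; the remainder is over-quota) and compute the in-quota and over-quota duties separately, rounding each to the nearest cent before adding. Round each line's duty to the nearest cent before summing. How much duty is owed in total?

Line 1 (06.16, Talador, 13,167 kg, $2,343,199.32):
Code 06.16 is under a tariff-rate quota (threshold 4,590 kg). In-quota: 4,590 kg at 4%; over-quota: 8,577 kg at 23%.
Pro-rata value split: in-quota = $2,343,199.32 × 4,590/13,167 = $816,836.40; over-quota = $2,343,199.32 − $816,836.40 = $1,526,362.92.
In-quota duty = $816,836.40 × 4% = $32,673.46. Over-quota duty = $1,526,362.92 × 23% = $351,063.47.
Line duty = $32,673.46 + $351,063.47 = $383,736.93.
Line 2 (83.96, Velune, 3,147 kg, $337,673.10):
Base rate for 83.96 is 22.5%.
83.96 has an FTA preferential rate, but origin Velune is not Astador; base rate stands.
Additional duty on 83.96 from Velune: +15.5%. Applied ad valorem rate: 22.5% + 15.5% = 38%.
Duty = $337,673.10 × 38% = $128,315.78.
Line 3 (12.26, Astador, 2,856 pairs, $124,978.56):
Base rate for 12.26 is 0.5%.
Origin Astador qualifies under the Solistan–Astador agreement and 12.26 is covered: preferential rate Free applies instead.
Duty = $124,978.56 × 0% = $0.00.
Total = $383,736.93 + $128,315.78 + $0.00 = $512,052.71.

$512,052.71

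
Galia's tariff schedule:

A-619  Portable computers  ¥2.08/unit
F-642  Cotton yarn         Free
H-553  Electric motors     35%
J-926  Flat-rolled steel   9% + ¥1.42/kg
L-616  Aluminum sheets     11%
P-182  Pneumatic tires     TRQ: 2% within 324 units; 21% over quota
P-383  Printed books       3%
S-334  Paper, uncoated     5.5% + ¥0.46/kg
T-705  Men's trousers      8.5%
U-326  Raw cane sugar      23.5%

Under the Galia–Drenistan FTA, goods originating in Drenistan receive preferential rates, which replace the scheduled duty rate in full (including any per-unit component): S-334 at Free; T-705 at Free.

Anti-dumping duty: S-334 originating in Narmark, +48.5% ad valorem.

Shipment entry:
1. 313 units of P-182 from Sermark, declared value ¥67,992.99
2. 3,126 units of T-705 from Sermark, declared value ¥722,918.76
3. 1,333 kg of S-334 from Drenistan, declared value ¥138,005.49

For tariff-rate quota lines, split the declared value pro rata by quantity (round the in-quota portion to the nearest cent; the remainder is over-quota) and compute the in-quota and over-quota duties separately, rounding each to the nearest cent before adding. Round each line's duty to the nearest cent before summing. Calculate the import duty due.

¥62,807.95

Line 1 (P-182, Sermark, 313 units, ¥67,992.99):
Code P-182 is under a tariff-rate quota (threshold 324 units). Quantity 313 units is within the quota, so the in-quota rate 2% applies to the full value.
Duty = ¥67,992.99 × 2% = ¥1,359.86.
Line 2 (T-705, Sermark, 3,126 units, ¥722,918.76):
Base rate for T-705 is 8.5%.
T-705 has an FTA preferential rate, but origin Sermark is not Drenistan; base rate stands.
Duty = ¥722,918.76 × 8.5% = ¥61,448.09.
Line 3 (S-334, Drenistan, 1,333 kg, ¥138,005.49):
Base rate for S-334 is 5.5% + ¥0.46/kg.
Origin Drenistan qualifies under the Galia–Drenistan agreement and S-334 is covered: preferential rate Free applies instead.
The additional-duty order on S-334 targets Narmark, not Drenistan; it does not apply.
Duty = ¥138,005.49 × 0% = ¥0.00.
Total = ¥1,359.86 + ¥61,448.09 + ¥0.00 = ¥62,807.95.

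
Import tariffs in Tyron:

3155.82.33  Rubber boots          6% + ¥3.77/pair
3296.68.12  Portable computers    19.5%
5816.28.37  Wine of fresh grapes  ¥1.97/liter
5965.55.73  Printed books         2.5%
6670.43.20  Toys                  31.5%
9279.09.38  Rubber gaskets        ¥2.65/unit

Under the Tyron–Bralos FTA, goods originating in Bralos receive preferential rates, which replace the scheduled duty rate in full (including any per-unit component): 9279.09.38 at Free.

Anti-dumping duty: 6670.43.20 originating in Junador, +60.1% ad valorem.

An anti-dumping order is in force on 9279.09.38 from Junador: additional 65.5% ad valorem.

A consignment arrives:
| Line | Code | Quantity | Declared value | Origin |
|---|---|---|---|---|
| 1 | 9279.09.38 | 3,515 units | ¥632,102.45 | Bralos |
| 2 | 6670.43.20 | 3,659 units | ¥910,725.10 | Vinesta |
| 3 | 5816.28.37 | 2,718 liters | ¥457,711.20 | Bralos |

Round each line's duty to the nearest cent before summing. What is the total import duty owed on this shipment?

¥292,232.87

Line 1 (9279.09.38, Bralos, 3,515 units, ¥632,102.45):
Base rate for 9279.09.38 is ¥2.65/unit.
Origin Bralos qualifies under the Tyron–Bralos agreement and 9279.09.38 is covered: preferential rate Free applies instead.
The additional-duty order on 9279.09.38 targets Junador, not Bralos; it does not apply.
Duty = ¥632,102.45 × 0% = ¥0.00.
Line 2 (6670.43.20, Vinesta, 3,659 units, ¥910,725.10):
Base rate for 6670.43.20 is 31.5%.
The additional-duty order on 6670.43.20 targets Junador, not Vinesta; it does not apply.
Duty = ¥910,725.10 × 31.5% = ¥286,878.41.
Line 3 (5816.28.37, Bralos, 2,718 liters, ¥457,711.20):
Base rate for 5816.28.37 is ¥1.97/liter.
Origin Bralos is the FTA partner but 5816.28.37 is not on the preference list; base rate stands.
Duty = 2,718 × ¥1.97 = ¥5,354.46.
Total = ¥0.00 + ¥286,878.41 + ¥5,354.46 = ¥292,232.87.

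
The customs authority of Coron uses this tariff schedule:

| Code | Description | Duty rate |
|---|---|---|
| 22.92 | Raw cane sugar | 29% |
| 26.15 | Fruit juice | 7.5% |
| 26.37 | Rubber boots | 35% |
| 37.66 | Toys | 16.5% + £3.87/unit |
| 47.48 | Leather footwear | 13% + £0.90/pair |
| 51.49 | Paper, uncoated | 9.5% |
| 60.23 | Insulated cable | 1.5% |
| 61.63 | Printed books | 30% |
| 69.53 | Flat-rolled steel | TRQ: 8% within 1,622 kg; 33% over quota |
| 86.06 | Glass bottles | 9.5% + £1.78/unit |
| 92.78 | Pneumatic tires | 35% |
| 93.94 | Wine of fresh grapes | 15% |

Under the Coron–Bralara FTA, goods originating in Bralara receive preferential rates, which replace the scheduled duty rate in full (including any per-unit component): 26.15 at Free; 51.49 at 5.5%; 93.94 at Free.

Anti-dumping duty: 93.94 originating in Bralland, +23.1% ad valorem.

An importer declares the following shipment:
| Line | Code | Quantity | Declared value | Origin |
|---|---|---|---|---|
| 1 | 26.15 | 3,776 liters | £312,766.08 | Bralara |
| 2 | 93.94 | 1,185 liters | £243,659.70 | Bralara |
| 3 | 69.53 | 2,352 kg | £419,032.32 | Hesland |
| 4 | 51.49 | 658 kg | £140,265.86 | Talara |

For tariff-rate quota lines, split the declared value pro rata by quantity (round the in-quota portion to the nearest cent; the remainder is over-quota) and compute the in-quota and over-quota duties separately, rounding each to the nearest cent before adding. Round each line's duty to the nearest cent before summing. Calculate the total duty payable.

Line 1 (26.15, Bralara, 3,776 liters, £312,766.08):
Base rate for 26.15 is 7.5%.
Origin Bralara qualifies under the Coron–Bralara agreement and 26.15 is covered: preferential rate Free applies instead.
Duty = £312,766.08 × 0% = £0.00.
Line 2 (93.94, Bralara, 1,185 liters, £243,659.70):
Base rate for 93.94 is 15%.
Origin Bralara qualifies under the Coron–Bralara agreement and 93.94 is covered: preferential rate Free applies instead.
The additional-duty order on 93.94 targets Bralland, not Bralara; it does not apply.
Duty = £243,659.70 × 0% = £0.00.
Line 3 (69.53, Hesland, 2,352 kg, £419,032.32):
Code 69.53 is under a tariff-rate quota (threshold 1,622 kg). In-quota: 1,622 kg at 8%; over-quota: 730 kg at 33%.
Pro-rata value split: in-quota = £419,032.32 × 1,622/2,352 = £288,975.52; over-quota = £419,032.32 − £288,975.52 = £130,056.80.
In-quota duty = £288,975.52 × 8% = £23,118.04. Over-quota duty = £130,056.80 × 33% = £42,918.74.
Line duty = £23,118.04 + £42,918.74 = £66,036.78.
Line 4 (51.49, Talara, 658 kg, £140,265.86):
Base rate for 51.49 is 9.5%.
51.49 has an FTA preferential rate, but origin Talara is not Bralara; base rate stands.
Duty = £140,265.86 × 9.5% = £13,325.26.
Total = £0.00 + £0.00 + £66,036.78 + £13,325.26 = £79,362.04.

£79,362.04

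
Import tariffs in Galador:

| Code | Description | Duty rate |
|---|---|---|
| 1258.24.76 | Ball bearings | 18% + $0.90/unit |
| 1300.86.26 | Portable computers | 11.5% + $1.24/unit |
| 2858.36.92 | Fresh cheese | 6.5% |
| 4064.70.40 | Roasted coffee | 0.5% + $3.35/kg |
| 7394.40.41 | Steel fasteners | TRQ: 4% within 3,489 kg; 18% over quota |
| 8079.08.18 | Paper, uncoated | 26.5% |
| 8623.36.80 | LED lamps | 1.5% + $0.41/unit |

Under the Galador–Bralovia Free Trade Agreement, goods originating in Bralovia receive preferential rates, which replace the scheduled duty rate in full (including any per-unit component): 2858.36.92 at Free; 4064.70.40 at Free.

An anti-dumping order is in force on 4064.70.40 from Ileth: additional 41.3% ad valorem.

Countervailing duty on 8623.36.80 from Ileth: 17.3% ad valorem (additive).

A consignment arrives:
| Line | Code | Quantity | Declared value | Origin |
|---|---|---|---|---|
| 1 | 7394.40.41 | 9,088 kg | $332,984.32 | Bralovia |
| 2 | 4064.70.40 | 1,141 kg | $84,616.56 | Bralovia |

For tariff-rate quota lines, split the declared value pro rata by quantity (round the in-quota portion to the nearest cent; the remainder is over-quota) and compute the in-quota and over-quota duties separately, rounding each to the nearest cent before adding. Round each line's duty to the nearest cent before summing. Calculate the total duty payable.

$42,040.00

Line 1 (7394.40.41, Bralovia, 9,088 kg, $332,984.32):
Code 7394.40.41 is under a tariff-rate quota (threshold 3,489 kg). In-quota: 3,489 kg at 4%; over-quota: 5,599 kg at 18%.
Pro-rata value split: in-quota = $332,984.32 × 3,489/9,088 = $127,836.96; over-quota = $332,984.32 − $127,836.96 = $205,147.36.
In-quota duty = $127,836.96 × 4% = $5,113.48. Over-quota duty = $205,147.36 × 18% = $36,926.52.
Line duty = $5,113.48 + $36,926.52 = $42,040.00.
Line 2 (4064.70.40, Bralovia, 1,141 kg, $84,616.56):
Base rate for 4064.70.40 is 0.5% + $3.35/kg.
Origin Bralovia qualifies under the Galador–Bralovia agreement and 4064.70.40 is covered: preferential rate Free applies instead.
The additional-duty order on 4064.70.40 targets Ileth, not Bralovia; it does not apply.
Duty = $84,616.56 × 0% = $0.00.
Total = $42,040.00 + $0.00 = $42,040.00.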